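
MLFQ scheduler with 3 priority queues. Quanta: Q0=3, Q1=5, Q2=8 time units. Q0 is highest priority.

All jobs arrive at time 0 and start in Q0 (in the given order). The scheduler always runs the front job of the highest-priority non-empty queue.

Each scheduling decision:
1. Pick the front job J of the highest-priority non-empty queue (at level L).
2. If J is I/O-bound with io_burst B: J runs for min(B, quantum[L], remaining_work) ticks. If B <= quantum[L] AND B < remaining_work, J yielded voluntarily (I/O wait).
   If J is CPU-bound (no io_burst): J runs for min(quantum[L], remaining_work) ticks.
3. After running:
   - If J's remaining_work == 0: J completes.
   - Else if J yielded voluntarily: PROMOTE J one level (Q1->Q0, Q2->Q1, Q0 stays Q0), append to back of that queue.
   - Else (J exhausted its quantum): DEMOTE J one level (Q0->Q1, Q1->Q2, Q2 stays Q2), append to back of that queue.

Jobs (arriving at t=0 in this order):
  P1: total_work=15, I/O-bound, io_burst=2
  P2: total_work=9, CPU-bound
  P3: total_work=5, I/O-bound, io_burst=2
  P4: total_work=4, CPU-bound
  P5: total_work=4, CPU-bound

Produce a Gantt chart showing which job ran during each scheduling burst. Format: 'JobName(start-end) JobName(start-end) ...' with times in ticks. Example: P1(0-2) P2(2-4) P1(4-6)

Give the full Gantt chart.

t=0-2: P1@Q0 runs 2, rem=13, I/O yield, promote→Q0. Q0=[P2,P3,P4,P5,P1] Q1=[] Q2=[]
t=2-5: P2@Q0 runs 3, rem=6, quantum used, demote→Q1. Q0=[P3,P4,P5,P1] Q1=[P2] Q2=[]
t=5-7: P3@Q0 runs 2, rem=3, I/O yield, promote→Q0. Q0=[P4,P5,P1,P3] Q1=[P2] Q2=[]
t=7-10: P4@Q0 runs 3, rem=1, quantum used, demote→Q1. Q0=[P5,P1,P3] Q1=[P2,P4] Q2=[]
t=10-13: P5@Q0 runs 3, rem=1, quantum used, demote→Q1. Q0=[P1,P3] Q1=[P2,P4,P5] Q2=[]
t=13-15: P1@Q0 runs 2, rem=11, I/O yield, promote→Q0. Q0=[P3,P1] Q1=[P2,P4,P5] Q2=[]
t=15-17: P3@Q0 runs 2, rem=1, I/O yield, promote→Q0. Q0=[P1,P3] Q1=[P2,P4,P5] Q2=[]
t=17-19: P1@Q0 runs 2, rem=9, I/O yield, promote→Q0. Q0=[P3,P1] Q1=[P2,P4,P5] Q2=[]
t=19-20: P3@Q0 runs 1, rem=0, completes. Q0=[P1] Q1=[P2,P4,P5] Q2=[]
t=20-22: P1@Q0 runs 2, rem=7, I/O yield, promote→Q0. Q0=[P1] Q1=[P2,P4,P5] Q2=[]
t=22-24: P1@Q0 runs 2, rem=5, I/O yield, promote→Q0. Q0=[P1] Q1=[P2,P4,P5] Q2=[]
t=24-26: P1@Q0 runs 2, rem=3, I/O yield, promote→Q0. Q0=[P1] Q1=[P2,P4,P5] Q2=[]
t=26-28: P1@Q0 runs 2, rem=1, I/O yield, promote→Q0. Q0=[P1] Q1=[P2,P4,P5] Q2=[]
t=28-29: P1@Q0 runs 1, rem=0, completes. Q0=[] Q1=[P2,P4,P5] Q2=[]
t=29-34: P2@Q1 runs 5, rem=1, quantum used, demote→Q2. Q0=[] Q1=[P4,P5] Q2=[P2]
t=34-35: P4@Q1 runs 1, rem=0, completes. Q0=[] Q1=[P5] Q2=[P2]
t=35-36: P5@Q1 runs 1, rem=0, completes. Q0=[] Q1=[] Q2=[P2]
t=36-37: P2@Q2 runs 1, rem=0, completes. Q0=[] Q1=[] Q2=[]

Answer: P1(0-2) P2(2-5) P3(5-7) P4(7-10) P5(10-13) P1(13-15) P3(15-17) P1(17-19) P3(19-20) P1(20-22) P1(22-24) P1(24-26) P1(26-28) P1(28-29) P2(29-34) P4(34-35) P5(35-36) P2(36-37)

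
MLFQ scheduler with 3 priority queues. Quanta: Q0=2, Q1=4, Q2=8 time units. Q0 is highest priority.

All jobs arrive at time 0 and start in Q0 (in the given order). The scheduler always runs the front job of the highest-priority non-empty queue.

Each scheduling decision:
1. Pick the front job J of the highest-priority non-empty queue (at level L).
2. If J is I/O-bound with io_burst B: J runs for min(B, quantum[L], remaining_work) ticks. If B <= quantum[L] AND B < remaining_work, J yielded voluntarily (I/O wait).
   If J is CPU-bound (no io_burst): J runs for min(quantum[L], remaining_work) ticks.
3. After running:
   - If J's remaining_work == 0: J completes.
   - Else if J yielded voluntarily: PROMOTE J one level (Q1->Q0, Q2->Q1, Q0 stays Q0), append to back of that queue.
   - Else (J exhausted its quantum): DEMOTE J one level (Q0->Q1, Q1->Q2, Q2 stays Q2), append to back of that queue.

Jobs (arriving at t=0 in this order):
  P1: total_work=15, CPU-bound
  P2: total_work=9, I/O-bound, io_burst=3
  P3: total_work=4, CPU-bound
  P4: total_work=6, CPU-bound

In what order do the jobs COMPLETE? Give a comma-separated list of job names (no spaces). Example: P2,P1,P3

Answer: P3,P4,P2,P1

Derivation:
t=0-2: P1@Q0 runs 2, rem=13, quantum used, demote→Q1. Q0=[P2,P3,P4] Q1=[P1] Q2=[]
t=2-4: P2@Q0 runs 2, rem=7, quantum used, demote→Q1. Q0=[P3,P4] Q1=[P1,P2] Q2=[]
t=4-6: P3@Q0 runs 2, rem=2, quantum used, demote→Q1. Q0=[P4] Q1=[P1,P2,P3] Q2=[]
t=6-8: P4@Q0 runs 2, rem=4, quantum used, demote→Q1. Q0=[] Q1=[P1,P2,P3,P4] Q2=[]
t=8-12: P1@Q1 runs 4, rem=9, quantum used, demote→Q2. Q0=[] Q1=[P2,P3,P4] Q2=[P1]
t=12-15: P2@Q1 runs 3, rem=4, I/O yield, promote→Q0. Q0=[P2] Q1=[P3,P4] Q2=[P1]
t=15-17: P2@Q0 runs 2, rem=2, quantum used, demote→Q1. Q0=[] Q1=[P3,P4,P2] Q2=[P1]
t=17-19: P3@Q1 runs 2, rem=0, completes. Q0=[] Q1=[P4,P2] Q2=[P1]
t=19-23: P4@Q1 runs 4, rem=0, completes. Q0=[] Q1=[P2] Q2=[P1]
t=23-25: P2@Q1 runs 2, rem=0, completes. Q0=[] Q1=[] Q2=[P1]
t=25-33: P1@Q2 runs 8, rem=1, quantum used, demote→Q2. Q0=[] Q1=[] Q2=[P1]
t=33-34: P1@Q2 runs 1, rem=0, completes. Q0=[] Q1=[] Q2=[]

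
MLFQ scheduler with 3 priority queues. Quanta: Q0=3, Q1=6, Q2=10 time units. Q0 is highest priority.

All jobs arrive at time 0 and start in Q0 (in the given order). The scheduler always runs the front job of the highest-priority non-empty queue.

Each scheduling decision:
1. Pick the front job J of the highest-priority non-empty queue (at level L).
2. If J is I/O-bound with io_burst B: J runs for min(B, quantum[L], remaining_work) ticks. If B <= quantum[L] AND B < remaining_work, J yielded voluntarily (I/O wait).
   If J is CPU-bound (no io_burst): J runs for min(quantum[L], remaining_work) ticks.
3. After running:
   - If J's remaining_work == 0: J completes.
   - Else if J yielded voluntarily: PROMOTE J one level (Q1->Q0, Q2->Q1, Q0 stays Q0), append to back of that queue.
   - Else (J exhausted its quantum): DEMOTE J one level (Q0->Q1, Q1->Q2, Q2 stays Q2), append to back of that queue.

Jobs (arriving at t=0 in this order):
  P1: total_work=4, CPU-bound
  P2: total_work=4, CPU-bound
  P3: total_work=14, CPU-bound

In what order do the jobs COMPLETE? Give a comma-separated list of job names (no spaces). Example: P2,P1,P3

t=0-3: P1@Q0 runs 3, rem=1, quantum used, demote→Q1. Q0=[P2,P3] Q1=[P1] Q2=[]
t=3-6: P2@Q0 runs 3, rem=1, quantum used, demote→Q1. Q0=[P3] Q1=[P1,P2] Q2=[]
t=6-9: P3@Q0 runs 3, rem=11, quantum used, demote→Q1. Q0=[] Q1=[P1,P2,P3] Q2=[]
t=9-10: P1@Q1 runs 1, rem=0, completes. Q0=[] Q1=[P2,P3] Q2=[]
t=10-11: P2@Q1 runs 1, rem=0, completes. Q0=[] Q1=[P3] Q2=[]
t=11-17: P3@Q1 runs 6, rem=5, quantum used, demote→Q2. Q0=[] Q1=[] Q2=[P3]
t=17-22: P3@Q2 runs 5, rem=0, completes. Q0=[] Q1=[] Q2=[]

Answer: P1,P2,P3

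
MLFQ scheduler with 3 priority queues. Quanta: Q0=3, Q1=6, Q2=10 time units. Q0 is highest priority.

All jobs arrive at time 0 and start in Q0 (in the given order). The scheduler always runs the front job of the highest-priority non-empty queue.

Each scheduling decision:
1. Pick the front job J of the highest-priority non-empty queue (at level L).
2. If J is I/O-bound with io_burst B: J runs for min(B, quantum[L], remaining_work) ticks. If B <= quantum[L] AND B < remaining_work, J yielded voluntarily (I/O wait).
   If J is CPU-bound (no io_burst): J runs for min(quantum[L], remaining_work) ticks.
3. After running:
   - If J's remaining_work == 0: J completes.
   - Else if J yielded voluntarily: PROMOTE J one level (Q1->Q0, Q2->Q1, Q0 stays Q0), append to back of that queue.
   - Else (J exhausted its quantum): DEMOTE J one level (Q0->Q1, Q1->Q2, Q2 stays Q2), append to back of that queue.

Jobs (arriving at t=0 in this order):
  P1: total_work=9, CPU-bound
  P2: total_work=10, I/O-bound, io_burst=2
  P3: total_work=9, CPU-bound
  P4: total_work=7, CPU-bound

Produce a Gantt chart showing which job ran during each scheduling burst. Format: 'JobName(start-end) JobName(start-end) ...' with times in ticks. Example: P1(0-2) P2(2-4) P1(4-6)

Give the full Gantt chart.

t=0-3: P1@Q0 runs 3, rem=6, quantum used, demote→Q1. Q0=[P2,P3,P4] Q1=[P1] Q2=[]
t=3-5: P2@Q0 runs 2, rem=8, I/O yield, promote→Q0. Q0=[P3,P4,P2] Q1=[P1] Q2=[]
t=5-8: P3@Q0 runs 3, rem=6, quantum used, demote→Q1. Q0=[P4,P2] Q1=[P1,P3] Q2=[]
t=8-11: P4@Q0 runs 3, rem=4, quantum used, demote→Q1. Q0=[P2] Q1=[P1,P3,P4] Q2=[]
t=11-13: P2@Q0 runs 2, rem=6, I/O yield, promote→Q0. Q0=[P2] Q1=[P1,P3,P4] Q2=[]
t=13-15: P2@Q0 runs 2, rem=4, I/O yield, promote→Q0. Q0=[P2] Q1=[P1,P3,P4] Q2=[]
t=15-17: P2@Q0 runs 2, rem=2, I/O yield, promote→Q0. Q0=[P2] Q1=[P1,P3,P4] Q2=[]
t=17-19: P2@Q0 runs 2, rem=0, completes. Q0=[] Q1=[P1,P3,P4] Q2=[]
t=19-25: P1@Q1 runs 6, rem=0, completes. Q0=[] Q1=[P3,P4] Q2=[]
t=25-31: P3@Q1 runs 6, rem=0, completes. Q0=[] Q1=[P4] Q2=[]
t=31-35: P4@Q1 runs 4, rem=0, completes. Q0=[] Q1=[] Q2=[]

Answer: P1(0-3) P2(3-5) P3(5-8) P4(8-11) P2(11-13) P2(13-15) P2(15-17) P2(17-19) P1(19-25) P3(25-31) P4(31-35)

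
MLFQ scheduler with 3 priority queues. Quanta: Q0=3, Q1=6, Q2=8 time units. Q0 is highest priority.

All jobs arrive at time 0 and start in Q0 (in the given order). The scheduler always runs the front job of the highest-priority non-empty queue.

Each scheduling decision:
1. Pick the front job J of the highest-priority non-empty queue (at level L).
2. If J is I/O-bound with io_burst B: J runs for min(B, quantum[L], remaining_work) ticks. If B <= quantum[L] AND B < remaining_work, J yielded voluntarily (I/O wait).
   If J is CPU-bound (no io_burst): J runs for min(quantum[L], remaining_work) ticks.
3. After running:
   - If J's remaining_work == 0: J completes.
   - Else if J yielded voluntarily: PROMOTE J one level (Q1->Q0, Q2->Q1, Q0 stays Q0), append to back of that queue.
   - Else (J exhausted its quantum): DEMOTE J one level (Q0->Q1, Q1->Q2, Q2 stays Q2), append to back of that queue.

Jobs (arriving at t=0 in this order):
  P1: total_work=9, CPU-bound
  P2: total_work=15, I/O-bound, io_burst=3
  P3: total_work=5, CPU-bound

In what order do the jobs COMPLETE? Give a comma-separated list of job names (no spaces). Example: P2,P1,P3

t=0-3: P1@Q0 runs 3, rem=6, quantum used, demote→Q1. Q0=[P2,P3] Q1=[P1] Q2=[]
t=3-6: P2@Q0 runs 3, rem=12, I/O yield, promote→Q0. Q0=[P3,P2] Q1=[P1] Q2=[]
t=6-9: P3@Q0 runs 3, rem=2, quantum used, demote→Q1. Q0=[P2] Q1=[P1,P3] Q2=[]
t=9-12: P2@Q0 runs 3, rem=9, I/O yield, promote→Q0. Q0=[P2] Q1=[P1,P3] Q2=[]
t=12-15: P2@Q0 runs 3, rem=6, I/O yield, promote→Q0. Q0=[P2] Q1=[P1,P3] Q2=[]
t=15-18: P2@Q0 runs 3, rem=3, I/O yield, promote→Q0. Q0=[P2] Q1=[P1,P3] Q2=[]
t=18-21: P2@Q0 runs 3, rem=0, completes. Q0=[] Q1=[P1,P3] Q2=[]
t=21-27: P1@Q1 runs 6, rem=0, completes. Q0=[] Q1=[P3] Q2=[]
t=27-29: P3@Q1 runs 2, rem=0, completes. Q0=[] Q1=[] Q2=[]

Answer: P2,P1,P3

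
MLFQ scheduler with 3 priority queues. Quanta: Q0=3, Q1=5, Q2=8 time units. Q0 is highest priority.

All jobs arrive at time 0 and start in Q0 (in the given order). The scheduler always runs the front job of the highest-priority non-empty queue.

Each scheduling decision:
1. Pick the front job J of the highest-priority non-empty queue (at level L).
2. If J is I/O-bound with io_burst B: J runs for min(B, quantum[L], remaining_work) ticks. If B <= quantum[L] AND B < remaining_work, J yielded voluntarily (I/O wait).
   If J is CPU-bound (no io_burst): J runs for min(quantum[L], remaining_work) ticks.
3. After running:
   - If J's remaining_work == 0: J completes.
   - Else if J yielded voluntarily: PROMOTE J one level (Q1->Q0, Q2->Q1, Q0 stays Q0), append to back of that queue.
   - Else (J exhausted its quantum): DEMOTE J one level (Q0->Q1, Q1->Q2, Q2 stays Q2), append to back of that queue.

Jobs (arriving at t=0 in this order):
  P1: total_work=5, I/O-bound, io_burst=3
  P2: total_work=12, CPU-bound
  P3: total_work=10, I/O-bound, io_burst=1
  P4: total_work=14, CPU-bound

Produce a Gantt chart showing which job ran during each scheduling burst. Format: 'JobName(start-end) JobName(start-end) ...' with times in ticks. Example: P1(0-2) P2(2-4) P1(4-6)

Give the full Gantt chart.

Answer: P1(0-3) P2(3-6) P3(6-7) P4(7-10) P1(10-12) P3(12-13) P3(13-14) P3(14-15) P3(15-16) P3(16-17) P3(17-18) P3(18-19) P3(19-20) P3(20-21) P2(21-26) P4(26-31) P2(31-35) P4(35-41)

Derivation:
t=0-3: P1@Q0 runs 3, rem=2, I/O yield, promote→Q0. Q0=[P2,P3,P4,P1] Q1=[] Q2=[]
t=3-6: P2@Q0 runs 3, rem=9, quantum used, demote→Q1. Q0=[P3,P4,P1] Q1=[P2] Q2=[]
t=6-7: P3@Q0 runs 1, rem=9, I/O yield, promote→Q0. Q0=[P4,P1,P3] Q1=[P2] Q2=[]
t=7-10: P4@Q0 runs 3, rem=11, quantum used, demote→Q1. Q0=[P1,P3] Q1=[P2,P4] Q2=[]
t=10-12: P1@Q0 runs 2, rem=0, completes. Q0=[P3] Q1=[P2,P4] Q2=[]
t=12-13: P3@Q0 runs 1, rem=8, I/O yield, promote→Q0. Q0=[P3] Q1=[P2,P4] Q2=[]
t=13-14: P3@Q0 runs 1, rem=7, I/O yield, promote→Q0. Q0=[P3] Q1=[P2,P4] Q2=[]
t=14-15: P3@Q0 runs 1, rem=6, I/O yield, promote→Q0. Q0=[P3] Q1=[P2,P4] Q2=[]
t=15-16: P3@Q0 runs 1, rem=5, I/O yield, promote→Q0. Q0=[P3] Q1=[P2,P4] Q2=[]
t=16-17: P3@Q0 runs 1, rem=4, I/O yield, promote→Q0. Q0=[P3] Q1=[P2,P4] Q2=[]
t=17-18: P3@Q0 runs 1, rem=3, I/O yield, promote→Q0. Q0=[P3] Q1=[P2,P4] Q2=[]
t=18-19: P3@Q0 runs 1, rem=2, I/O yield, promote→Q0. Q0=[P3] Q1=[P2,P4] Q2=[]
t=19-20: P3@Q0 runs 1, rem=1, I/O yield, promote→Q0. Q0=[P3] Q1=[P2,P4] Q2=[]
t=20-21: P3@Q0 runs 1, rem=0, completes. Q0=[] Q1=[P2,P4] Q2=[]
t=21-26: P2@Q1 runs 5, rem=4, quantum used, demote→Q2. Q0=[] Q1=[P4] Q2=[P2]
t=26-31: P4@Q1 runs 5, rem=6, quantum used, demote→Q2. Q0=[] Q1=[] Q2=[P2,P4]
t=31-35: P2@Q2 runs 4, rem=0, completes. Q0=[] Q1=[] Q2=[P4]
t=35-41: P4@Q2 runs 6, rem=0, completes. Q0=[] Q1=[] Q2=[]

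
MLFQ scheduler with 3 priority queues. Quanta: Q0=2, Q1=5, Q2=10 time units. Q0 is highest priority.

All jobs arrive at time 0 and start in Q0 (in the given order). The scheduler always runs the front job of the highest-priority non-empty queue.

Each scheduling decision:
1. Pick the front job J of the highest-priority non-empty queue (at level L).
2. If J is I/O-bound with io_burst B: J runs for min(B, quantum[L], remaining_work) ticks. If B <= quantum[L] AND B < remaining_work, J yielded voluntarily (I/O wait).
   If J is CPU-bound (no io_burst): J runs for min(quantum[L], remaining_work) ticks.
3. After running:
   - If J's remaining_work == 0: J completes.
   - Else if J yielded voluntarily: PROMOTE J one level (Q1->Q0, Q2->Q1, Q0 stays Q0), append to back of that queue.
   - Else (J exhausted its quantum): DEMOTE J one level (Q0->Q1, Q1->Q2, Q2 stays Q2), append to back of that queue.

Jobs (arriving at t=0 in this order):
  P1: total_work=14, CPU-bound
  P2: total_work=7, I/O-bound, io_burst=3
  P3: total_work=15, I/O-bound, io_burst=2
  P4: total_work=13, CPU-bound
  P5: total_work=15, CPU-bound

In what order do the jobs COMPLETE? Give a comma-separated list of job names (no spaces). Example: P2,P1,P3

Answer: P3,P2,P1,P4,P5

Derivation:
t=0-2: P1@Q0 runs 2, rem=12, quantum used, demote→Q1. Q0=[P2,P3,P4,P5] Q1=[P1] Q2=[]
t=2-4: P2@Q0 runs 2, rem=5, quantum used, demote→Q1. Q0=[P3,P4,P5] Q1=[P1,P2] Q2=[]
t=4-6: P3@Q0 runs 2, rem=13, I/O yield, promote→Q0. Q0=[P4,P5,P3] Q1=[P1,P2] Q2=[]
t=6-8: P4@Q0 runs 2, rem=11, quantum used, demote→Q1. Q0=[P5,P3] Q1=[P1,P2,P4] Q2=[]
t=8-10: P5@Q0 runs 2, rem=13, quantum used, demote→Q1. Q0=[P3] Q1=[P1,P2,P4,P5] Q2=[]
t=10-12: P3@Q0 runs 2, rem=11, I/O yield, promote→Q0. Q0=[P3] Q1=[P1,P2,P4,P5] Q2=[]
t=12-14: P3@Q0 runs 2, rem=9, I/O yield, promote→Q0. Q0=[P3] Q1=[P1,P2,P4,P5] Q2=[]
t=14-16: P3@Q0 runs 2, rem=7, I/O yield, promote→Q0. Q0=[P3] Q1=[P1,P2,P4,P5] Q2=[]
t=16-18: P3@Q0 runs 2, rem=5, I/O yield, promote→Q0. Q0=[P3] Q1=[P1,P2,P4,P5] Q2=[]
t=18-20: P3@Q0 runs 2, rem=3, I/O yield, promote→Q0. Q0=[P3] Q1=[P1,P2,P4,P5] Q2=[]
t=20-22: P3@Q0 runs 2, rem=1, I/O yield, promote→Q0. Q0=[P3] Q1=[P1,P2,P4,P5] Q2=[]
t=22-23: P3@Q0 runs 1, rem=0, completes. Q0=[] Q1=[P1,P2,P4,P5] Q2=[]
t=23-28: P1@Q1 runs 5, rem=7, quantum used, demote→Q2. Q0=[] Q1=[P2,P4,P5] Q2=[P1]
t=28-31: P2@Q1 runs 3, rem=2, I/O yield, promote→Q0. Q0=[P2] Q1=[P4,P5] Q2=[P1]
t=31-33: P2@Q0 runs 2, rem=0, completes. Q0=[] Q1=[P4,P5] Q2=[P1]
t=33-38: P4@Q1 runs 5, rem=6, quantum used, demote→Q2. Q0=[] Q1=[P5] Q2=[P1,P4]
t=38-43: P5@Q1 runs 5, rem=8, quantum used, demote→Q2. Q0=[] Q1=[] Q2=[P1,P4,P5]
t=43-50: P1@Q2 runs 7, rem=0, completes. Q0=[] Q1=[] Q2=[P4,P5]
t=50-56: P4@Q2 runs 6, rem=0, completes. Q0=[] Q1=[] Q2=[P5]
t=56-64: P5@Q2 runs 8, rem=0, completes. Q0=[] Q1=[] Q2=[]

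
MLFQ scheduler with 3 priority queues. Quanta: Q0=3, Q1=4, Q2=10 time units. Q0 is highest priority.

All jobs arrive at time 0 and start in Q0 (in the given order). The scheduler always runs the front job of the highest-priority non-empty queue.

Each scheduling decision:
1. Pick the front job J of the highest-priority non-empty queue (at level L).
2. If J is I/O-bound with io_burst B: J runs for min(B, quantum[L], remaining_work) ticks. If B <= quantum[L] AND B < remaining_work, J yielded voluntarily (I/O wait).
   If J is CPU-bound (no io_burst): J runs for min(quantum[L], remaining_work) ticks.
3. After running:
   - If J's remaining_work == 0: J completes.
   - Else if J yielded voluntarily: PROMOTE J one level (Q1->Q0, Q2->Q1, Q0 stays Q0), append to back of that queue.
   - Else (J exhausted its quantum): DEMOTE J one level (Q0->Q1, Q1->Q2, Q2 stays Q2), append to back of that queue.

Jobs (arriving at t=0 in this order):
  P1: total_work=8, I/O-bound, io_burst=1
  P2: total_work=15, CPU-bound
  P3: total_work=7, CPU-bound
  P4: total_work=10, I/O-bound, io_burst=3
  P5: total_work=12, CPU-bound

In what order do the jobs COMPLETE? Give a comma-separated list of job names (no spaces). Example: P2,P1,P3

t=0-1: P1@Q0 runs 1, rem=7, I/O yield, promote→Q0. Q0=[P2,P3,P4,P5,P1] Q1=[] Q2=[]
t=1-4: P2@Q0 runs 3, rem=12, quantum used, demote→Q1. Q0=[P3,P4,P5,P1] Q1=[P2] Q2=[]
t=4-7: P3@Q0 runs 3, rem=4, quantum used, demote→Q1. Q0=[P4,P5,P1] Q1=[P2,P3] Q2=[]
t=7-10: P4@Q0 runs 3, rem=7, I/O yield, promote→Q0. Q0=[P5,P1,P4] Q1=[P2,P3] Q2=[]
t=10-13: P5@Q0 runs 3, rem=9, quantum used, demote→Q1. Q0=[P1,P4] Q1=[P2,P3,P5] Q2=[]
t=13-14: P1@Q0 runs 1, rem=6, I/O yield, promote→Q0. Q0=[P4,P1] Q1=[P2,P3,P5] Q2=[]
t=14-17: P4@Q0 runs 3, rem=4, I/O yield, promote→Q0. Q0=[P1,P4] Q1=[P2,P3,P5] Q2=[]
t=17-18: P1@Q0 runs 1, rem=5, I/O yield, promote→Q0. Q0=[P4,P1] Q1=[P2,P3,P5] Q2=[]
t=18-21: P4@Q0 runs 3, rem=1, I/O yield, promote→Q0. Q0=[P1,P4] Q1=[P2,P3,P5] Q2=[]
t=21-22: P1@Q0 runs 1, rem=4, I/O yield, promote→Q0. Q0=[P4,P1] Q1=[P2,P3,P5] Q2=[]
t=22-23: P4@Q0 runs 1, rem=0, completes. Q0=[P1] Q1=[P2,P3,P5] Q2=[]
t=23-24: P1@Q0 runs 1, rem=3, I/O yield, promote→Q0. Q0=[P1] Q1=[P2,P3,P5] Q2=[]
t=24-25: P1@Q0 runs 1, rem=2, I/O yield, promote→Q0. Q0=[P1] Q1=[P2,P3,P5] Q2=[]
t=25-26: P1@Q0 runs 1, rem=1, I/O yield, promote→Q0. Q0=[P1] Q1=[P2,P3,P5] Q2=[]
t=26-27: P1@Q0 runs 1, rem=0, completes. Q0=[] Q1=[P2,P3,P5] Q2=[]
t=27-31: P2@Q1 runs 4, rem=8, quantum used, demote→Q2. Q0=[] Q1=[P3,P5] Q2=[P2]
t=31-35: P3@Q1 runs 4, rem=0, completes. Q0=[] Q1=[P5] Q2=[P2]
t=35-39: P5@Q1 runs 4, rem=5, quantum used, demote→Q2. Q0=[] Q1=[] Q2=[P2,P5]
t=39-47: P2@Q2 runs 8, rem=0, completes. Q0=[] Q1=[] Q2=[P5]
t=47-52: P5@Q2 runs 5, rem=0, completes. Q0=[] Q1=[] Q2=[]

Answer: P4,P1,P3,P2,P5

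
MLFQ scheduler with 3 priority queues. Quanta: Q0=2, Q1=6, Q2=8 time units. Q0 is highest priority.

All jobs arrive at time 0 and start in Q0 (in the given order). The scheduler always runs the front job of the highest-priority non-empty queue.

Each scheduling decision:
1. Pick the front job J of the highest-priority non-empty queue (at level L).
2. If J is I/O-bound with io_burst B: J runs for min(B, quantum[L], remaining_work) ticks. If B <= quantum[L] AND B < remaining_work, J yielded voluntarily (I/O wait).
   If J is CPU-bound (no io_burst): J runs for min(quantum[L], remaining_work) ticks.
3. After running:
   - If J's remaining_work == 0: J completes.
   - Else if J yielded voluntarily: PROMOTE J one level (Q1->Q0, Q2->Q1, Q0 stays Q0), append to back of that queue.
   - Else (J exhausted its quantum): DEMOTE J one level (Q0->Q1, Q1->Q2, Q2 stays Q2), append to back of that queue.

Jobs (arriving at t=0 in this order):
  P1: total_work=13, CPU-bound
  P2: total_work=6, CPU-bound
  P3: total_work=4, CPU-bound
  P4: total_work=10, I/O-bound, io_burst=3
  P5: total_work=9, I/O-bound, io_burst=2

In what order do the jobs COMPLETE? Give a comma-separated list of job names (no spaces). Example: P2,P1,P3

Answer: P5,P2,P3,P4,P1

Derivation:
t=0-2: P1@Q0 runs 2, rem=11, quantum used, demote→Q1. Q0=[P2,P3,P4,P5] Q1=[P1] Q2=[]
t=2-4: P2@Q0 runs 2, rem=4, quantum used, demote→Q1. Q0=[P3,P4,P5] Q1=[P1,P2] Q2=[]
t=4-6: P3@Q0 runs 2, rem=2, quantum used, demote→Q1. Q0=[P4,P5] Q1=[P1,P2,P3] Q2=[]
t=6-8: P4@Q0 runs 2, rem=8, quantum used, demote→Q1. Q0=[P5] Q1=[P1,P2,P3,P4] Q2=[]
t=8-10: P5@Q0 runs 2, rem=7, I/O yield, promote→Q0. Q0=[P5] Q1=[P1,P2,P3,P4] Q2=[]
t=10-12: P5@Q0 runs 2, rem=5, I/O yield, promote→Q0. Q0=[P5] Q1=[P1,P2,P3,P4] Q2=[]
t=12-14: P5@Q0 runs 2, rem=3, I/O yield, promote→Q0. Q0=[P5] Q1=[P1,P2,P3,P4] Q2=[]
t=14-16: P5@Q0 runs 2, rem=1, I/O yield, promote→Q0. Q0=[P5] Q1=[P1,P2,P3,P4] Q2=[]
t=16-17: P5@Q0 runs 1, rem=0, completes. Q0=[] Q1=[P1,P2,P3,P4] Q2=[]
t=17-23: P1@Q1 runs 6, rem=5, quantum used, demote→Q2. Q0=[] Q1=[P2,P3,P4] Q2=[P1]
t=23-27: P2@Q1 runs 4, rem=0, completes. Q0=[] Q1=[P3,P4] Q2=[P1]
t=27-29: P3@Q1 runs 2, rem=0, completes. Q0=[] Q1=[P4] Q2=[P1]
t=29-32: P4@Q1 runs 3, rem=5, I/O yield, promote→Q0. Q0=[P4] Q1=[] Q2=[P1]
t=32-34: P4@Q0 runs 2, rem=3, quantum used, demote→Q1. Q0=[] Q1=[P4] Q2=[P1]
t=34-37: P4@Q1 runs 3, rem=0, completes. Q0=[] Q1=[] Q2=[P1]
t=37-42: P1@Q2 runs 5, rem=0, completes. Q0=[] Q1=[] Q2=[]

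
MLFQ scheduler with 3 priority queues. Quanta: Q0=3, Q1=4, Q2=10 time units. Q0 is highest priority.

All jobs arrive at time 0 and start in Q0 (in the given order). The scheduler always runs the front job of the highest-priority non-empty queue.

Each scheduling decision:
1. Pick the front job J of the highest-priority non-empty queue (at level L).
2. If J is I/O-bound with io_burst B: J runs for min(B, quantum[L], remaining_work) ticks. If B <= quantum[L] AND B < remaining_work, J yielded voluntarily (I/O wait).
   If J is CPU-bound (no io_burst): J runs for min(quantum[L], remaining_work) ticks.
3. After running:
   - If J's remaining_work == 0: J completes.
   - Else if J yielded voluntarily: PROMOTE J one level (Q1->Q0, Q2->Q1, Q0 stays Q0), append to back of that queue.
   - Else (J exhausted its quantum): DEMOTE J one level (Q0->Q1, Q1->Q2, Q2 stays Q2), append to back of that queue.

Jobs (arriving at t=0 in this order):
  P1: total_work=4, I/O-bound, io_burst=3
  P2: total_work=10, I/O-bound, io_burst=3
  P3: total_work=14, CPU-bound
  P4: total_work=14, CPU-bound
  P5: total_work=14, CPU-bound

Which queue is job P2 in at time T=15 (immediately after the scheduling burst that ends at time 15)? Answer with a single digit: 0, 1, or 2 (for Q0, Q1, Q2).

t=0-3: P1@Q0 runs 3, rem=1, I/O yield, promote→Q0. Q0=[P2,P3,P4,P5,P1] Q1=[] Q2=[]
t=3-6: P2@Q0 runs 3, rem=7, I/O yield, promote→Q0. Q0=[P3,P4,P5,P1,P2] Q1=[] Q2=[]
t=6-9: P3@Q0 runs 3, rem=11, quantum used, demote→Q1. Q0=[P4,P5,P1,P2] Q1=[P3] Q2=[]
t=9-12: P4@Q0 runs 3, rem=11, quantum used, demote→Q1. Q0=[P5,P1,P2] Q1=[P3,P4] Q2=[]
t=12-15: P5@Q0 runs 3, rem=11, quantum used, demote→Q1. Q0=[P1,P2] Q1=[P3,P4,P5] Q2=[]
t=15-16: P1@Q0 runs 1, rem=0, completes. Q0=[P2] Q1=[P3,P4,P5] Q2=[]
t=16-19: P2@Q0 runs 3, rem=4, I/O yield, promote→Q0. Q0=[P2] Q1=[P3,P4,P5] Q2=[]
t=19-22: P2@Q0 runs 3, rem=1, I/O yield, promote→Q0. Q0=[P2] Q1=[P3,P4,P5] Q2=[]
t=22-23: P2@Q0 runs 1, rem=0, completes. Q0=[] Q1=[P3,P4,P5] Q2=[]
t=23-27: P3@Q1 runs 4, rem=7, quantum used, demote→Q2. Q0=[] Q1=[P4,P5] Q2=[P3]
t=27-31: P4@Q1 runs 4, rem=7, quantum used, demote→Q2. Q0=[] Q1=[P5] Q2=[P3,P4]
t=31-35: P5@Q1 runs 4, rem=7, quantum used, demote→Q2. Q0=[] Q1=[] Q2=[P3,P4,P5]
t=35-42: P3@Q2 runs 7, rem=0, completes. Q0=[] Q1=[] Q2=[P4,P5]
t=42-49: P4@Q2 runs 7, rem=0, completes. Q0=[] Q1=[] Q2=[P5]
t=49-56: P5@Q2 runs 7, rem=0, completes. Q0=[] Q1=[] Q2=[]

Answer: 0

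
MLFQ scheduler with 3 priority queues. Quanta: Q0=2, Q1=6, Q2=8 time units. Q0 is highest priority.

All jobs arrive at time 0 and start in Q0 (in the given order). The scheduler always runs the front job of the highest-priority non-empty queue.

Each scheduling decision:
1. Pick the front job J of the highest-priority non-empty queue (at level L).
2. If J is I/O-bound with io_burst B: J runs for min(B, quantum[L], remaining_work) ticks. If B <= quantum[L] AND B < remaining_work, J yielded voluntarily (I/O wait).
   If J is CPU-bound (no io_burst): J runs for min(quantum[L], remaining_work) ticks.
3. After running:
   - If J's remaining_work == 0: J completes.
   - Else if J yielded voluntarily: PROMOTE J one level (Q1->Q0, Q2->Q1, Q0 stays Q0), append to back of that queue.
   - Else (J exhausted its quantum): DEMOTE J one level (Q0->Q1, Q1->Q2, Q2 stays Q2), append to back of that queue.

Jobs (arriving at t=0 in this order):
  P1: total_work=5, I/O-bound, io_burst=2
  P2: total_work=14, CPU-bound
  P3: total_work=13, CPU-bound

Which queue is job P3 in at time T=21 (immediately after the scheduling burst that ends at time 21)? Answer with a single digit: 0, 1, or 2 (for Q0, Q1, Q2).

Answer: 2

Derivation:
t=0-2: P1@Q0 runs 2, rem=3, I/O yield, promote→Q0. Q0=[P2,P3,P1] Q1=[] Q2=[]
t=2-4: P2@Q0 runs 2, rem=12, quantum used, demote→Q1. Q0=[P3,P1] Q1=[P2] Q2=[]
t=4-6: P3@Q0 runs 2, rem=11, quantum used, demote→Q1. Q0=[P1] Q1=[P2,P3] Q2=[]
t=6-8: P1@Q0 runs 2, rem=1, I/O yield, promote→Q0. Q0=[P1] Q1=[P2,P3] Q2=[]
t=8-9: P1@Q0 runs 1, rem=0, completes. Q0=[] Q1=[P2,P3] Q2=[]
t=9-15: P2@Q1 runs 6, rem=6, quantum used, demote→Q2. Q0=[] Q1=[P3] Q2=[P2]
t=15-21: P3@Q1 runs 6, rem=5, quantum used, demote→Q2. Q0=[] Q1=[] Q2=[P2,P3]
t=21-27: P2@Q2 runs 6, rem=0, completes. Q0=[] Q1=[] Q2=[P3]
t=27-32: P3@Q2 runs 5, rem=0, completes. Q0=[] Q1=[] Q2=[]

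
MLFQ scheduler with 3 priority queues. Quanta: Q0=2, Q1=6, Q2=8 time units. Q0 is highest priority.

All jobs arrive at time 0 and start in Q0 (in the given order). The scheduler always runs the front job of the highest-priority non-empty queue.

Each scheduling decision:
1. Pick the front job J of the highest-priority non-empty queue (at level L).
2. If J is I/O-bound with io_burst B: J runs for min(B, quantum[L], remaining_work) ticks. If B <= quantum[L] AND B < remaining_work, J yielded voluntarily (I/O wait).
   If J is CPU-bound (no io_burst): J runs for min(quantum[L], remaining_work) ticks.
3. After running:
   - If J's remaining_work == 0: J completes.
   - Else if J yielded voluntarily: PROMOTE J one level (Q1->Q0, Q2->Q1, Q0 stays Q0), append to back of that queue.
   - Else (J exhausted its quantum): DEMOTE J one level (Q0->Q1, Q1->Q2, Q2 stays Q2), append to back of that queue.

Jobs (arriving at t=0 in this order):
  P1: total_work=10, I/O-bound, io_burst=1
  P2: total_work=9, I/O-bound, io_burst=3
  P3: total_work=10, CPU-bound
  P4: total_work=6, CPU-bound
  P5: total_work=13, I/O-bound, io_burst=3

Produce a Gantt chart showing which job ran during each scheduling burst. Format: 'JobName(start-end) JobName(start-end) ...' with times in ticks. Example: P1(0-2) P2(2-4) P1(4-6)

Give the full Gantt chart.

t=0-1: P1@Q0 runs 1, rem=9, I/O yield, promote→Q0. Q0=[P2,P3,P4,P5,P1] Q1=[] Q2=[]
t=1-3: P2@Q0 runs 2, rem=7, quantum used, demote→Q1. Q0=[P3,P4,P5,P1] Q1=[P2] Q2=[]
t=3-5: P3@Q0 runs 2, rem=8, quantum used, demote→Q1. Q0=[P4,P5,P1] Q1=[P2,P3] Q2=[]
t=5-7: P4@Q0 runs 2, rem=4, quantum used, demote→Q1. Q0=[P5,P1] Q1=[P2,P3,P4] Q2=[]
t=7-9: P5@Q0 runs 2, rem=11, quantum used, demote→Q1. Q0=[P1] Q1=[P2,P3,P4,P5] Q2=[]
t=9-10: P1@Q0 runs 1, rem=8, I/O yield, promote→Q0. Q0=[P1] Q1=[P2,P3,P4,P5] Q2=[]
t=10-11: P1@Q0 runs 1, rem=7, I/O yield, promote→Q0. Q0=[P1] Q1=[P2,P3,P4,P5] Q2=[]
t=11-12: P1@Q0 runs 1, rem=6, I/O yield, promote→Q0. Q0=[P1] Q1=[P2,P3,P4,P5] Q2=[]
t=12-13: P1@Q0 runs 1, rem=5, I/O yield, promote→Q0. Q0=[P1] Q1=[P2,P3,P4,P5] Q2=[]
t=13-14: P1@Q0 runs 1, rem=4, I/O yield, promote→Q0. Q0=[P1] Q1=[P2,P3,P4,P5] Q2=[]
t=14-15: P1@Q0 runs 1, rem=3, I/O yield, promote→Q0. Q0=[P1] Q1=[P2,P3,P4,P5] Q2=[]
t=15-16: P1@Q0 runs 1, rem=2, I/O yield, promote→Q0. Q0=[P1] Q1=[P2,P3,P4,P5] Q2=[]
t=16-17: P1@Q0 runs 1, rem=1, I/O yield, promote→Q0. Q0=[P1] Q1=[P2,P3,P4,P5] Q2=[]
t=17-18: P1@Q0 runs 1, rem=0, completes. Q0=[] Q1=[P2,P3,P4,P5] Q2=[]
t=18-21: P2@Q1 runs 3, rem=4, I/O yield, promote→Q0. Q0=[P2] Q1=[P3,P4,P5] Q2=[]
t=21-23: P2@Q0 runs 2, rem=2, quantum used, demote→Q1. Q0=[] Q1=[P3,P4,P5,P2] Q2=[]
t=23-29: P3@Q1 runs 6, rem=2, quantum used, demote→Q2. Q0=[] Q1=[P4,P5,P2] Q2=[P3]
t=29-33: P4@Q1 runs 4, rem=0, completes. Q0=[] Q1=[P5,P2] Q2=[P3]
t=33-36: P5@Q1 runs 3, rem=8, I/O yield, promote→Q0. Q0=[P5] Q1=[P2] Q2=[P3]
t=36-38: P5@Q0 runs 2, rem=6, quantum used, demote→Q1. Q0=[] Q1=[P2,P5] Q2=[P3]
t=38-40: P2@Q1 runs 2, rem=0, completes. Q0=[] Q1=[P5] Q2=[P3]
t=40-43: P5@Q1 runs 3, rem=3, I/O yield, promote→Q0. Q0=[P5] Q1=[] Q2=[P3]
t=43-45: P5@Q0 runs 2, rem=1, quantum used, demote→Q1. Q0=[] Q1=[P5] Q2=[P3]
t=45-46: P5@Q1 runs 1, rem=0, completes. Q0=[] Q1=[] Q2=[P3]
t=46-48: P3@Q2 runs 2, rem=0, completes. Q0=[] Q1=[] Q2=[]

Answer: P1(0-1) P2(1-3) P3(3-5) P4(5-7) P5(7-9) P1(9-10) P1(10-11) P1(11-12) P1(12-13) P1(13-14) P1(14-15) P1(15-16) P1(16-17) P1(17-18) P2(18-21) P2(21-23) P3(23-29) P4(29-33) P5(33-36) P5(36-38) P2(38-40) P5(40-43) P5(43-45) P5(45-46) P3(46-48)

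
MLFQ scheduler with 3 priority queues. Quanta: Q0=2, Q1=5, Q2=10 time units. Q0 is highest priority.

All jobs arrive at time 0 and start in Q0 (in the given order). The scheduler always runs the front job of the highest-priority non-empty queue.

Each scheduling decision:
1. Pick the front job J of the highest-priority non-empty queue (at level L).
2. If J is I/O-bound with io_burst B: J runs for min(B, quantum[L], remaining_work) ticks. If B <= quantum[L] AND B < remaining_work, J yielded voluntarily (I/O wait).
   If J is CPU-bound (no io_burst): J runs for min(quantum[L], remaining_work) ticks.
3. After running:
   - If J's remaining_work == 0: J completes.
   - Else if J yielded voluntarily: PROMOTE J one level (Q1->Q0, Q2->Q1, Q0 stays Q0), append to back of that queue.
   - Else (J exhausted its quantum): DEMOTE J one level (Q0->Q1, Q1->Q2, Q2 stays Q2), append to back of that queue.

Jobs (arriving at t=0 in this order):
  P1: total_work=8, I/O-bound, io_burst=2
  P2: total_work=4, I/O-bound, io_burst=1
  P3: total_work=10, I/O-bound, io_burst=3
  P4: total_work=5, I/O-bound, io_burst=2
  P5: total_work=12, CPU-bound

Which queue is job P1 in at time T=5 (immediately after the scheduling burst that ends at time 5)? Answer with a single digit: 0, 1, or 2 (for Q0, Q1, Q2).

Answer: 0

Derivation:
t=0-2: P1@Q0 runs 2, rem=6, I/O yield, promote→Q0. Q0=[P2,P3,P4,P5,P1] Q1=[] Q2=[]
t=2-3: P2@Q0 runs 1, rem=3, I/O yield, promote→Q0. Q0=[P3,P4,P5,P1,P2] Q1=[] Q2=[]
t=3-5: P3@Q0 runs 2, rem=8, quantum used, demote→Q1. Q0=[P4,P5,P1,P2] Q1=[P3] Q2=[]
t=5-7: P4@Q0 runs 2, rem=3, I/O yield, promote→Q0. Q0=[P5,P1,P2,P4] Q1=[P3] Q2=[]
t=7-9: P5@Q0 runs 2, rem=10, quantum used, demote→Q1. Q0=[P1,P2,P4] Q1=[P3,P5] Q2=[]
t=9-11: P1@Q0 runs 2, rem=4, I/O yield, promote→Q0. Q0=[P2,P4,P1] Q1=[P3,P5] Q2=[]
t=11-12: P2@Q0 runs 1, rem=2, I/O yield, promote→Q0. Q0=[P4,P1,P2] Q1=[P3,P5] Q2=[]
t=12-14: P4@Q0 runs 2, rem=1, I/O yield, promote→Q0. Q0=[P1,P2,P4] Q1=[P3,P5] Q2=[]
t=14-16: P1@Q0 runs 2, rem=2, I/O yield, promote→Q0. Q0=[P2,P4,P1] Q1=[P3,P5] Q2=[]
t=16-17: P2@Q0 runs 1, rem=1, I/O yield, promote→Q0. Q0=[P4,P1,P2] Q1=[P3,P5] Q2=[]
t=17-18: P4@Q0 runs 1, rem=0, completes. Q0=[P1,P2] Q1=[P3,P5] Q2=[]
t=18-20: P1@Q0 runs 2, rem=0, completes. Q0=[P2] Q1=[P3,P5] Q2=[]
t=20-21: P2@Q0 runs 1, rem=0, completes. Q0=[] Q1=[P3,P5] Q2=[]
t=21-24: P3@Q1 runs 3, rem=5, I/O yield, promote→Q0. Q0=[P3] Q1=[P5] Q2=[]
t=24-26: P3@Q0 runs 2, rem=3, quantum used, demote→Q1. Q0=[] Q1=[P5,P3] Q2=[]
t=26-31: P5@Q1 runs 5, rem=5, quantum used, demote→Q2. Q0=[] Q1=[P3] Q2=[P5]
t=31-34: P3@Q1 runs 3, rem=0, completes. Q0=[] Q1=[] Q2=[P5]
t=34-39: P5@Q2 runs 5, rem=0, completes. Q0=[] Q1=[] Q2=[]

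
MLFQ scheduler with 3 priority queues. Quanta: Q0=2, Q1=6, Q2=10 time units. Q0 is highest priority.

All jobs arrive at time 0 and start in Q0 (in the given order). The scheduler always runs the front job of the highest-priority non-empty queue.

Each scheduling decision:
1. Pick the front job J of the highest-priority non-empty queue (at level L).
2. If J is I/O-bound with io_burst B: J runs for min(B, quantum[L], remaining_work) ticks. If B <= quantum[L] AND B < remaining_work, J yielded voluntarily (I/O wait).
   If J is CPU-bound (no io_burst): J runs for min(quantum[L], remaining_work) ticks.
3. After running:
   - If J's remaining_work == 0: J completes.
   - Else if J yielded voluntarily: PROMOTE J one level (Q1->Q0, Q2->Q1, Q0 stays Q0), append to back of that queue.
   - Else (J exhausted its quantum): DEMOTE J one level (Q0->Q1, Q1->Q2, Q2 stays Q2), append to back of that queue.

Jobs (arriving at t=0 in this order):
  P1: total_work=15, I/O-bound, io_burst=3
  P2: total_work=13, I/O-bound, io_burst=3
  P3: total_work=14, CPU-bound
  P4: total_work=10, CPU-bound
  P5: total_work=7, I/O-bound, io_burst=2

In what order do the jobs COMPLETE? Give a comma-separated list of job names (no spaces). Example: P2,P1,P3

Answer: P5,P1,P2,P3,P4

Derivation:
t=0-2: P1@Q0 runs 2, rem=13, quantum used, demote→Q1. Q0=[P2,P3,P4,P5] Q1=[P1] Q2=[]
t=2-4: P2@Q0 runs 2, rem=11, quantum used, demote→Q1. Q0=[P3,P4,P5] Q1=[P1,P2] Q2=[]
t=4-6: P3@Q0 runs 2, rem=12, quantum used, demote→Q1. Q0=[P4,P5] Q1=[P1,P2,P3] Q2=[]
t=6-8: P4@Q0 runs 2, rem=8, quantum used, demote→Q1. Q0=[P5] Q1=[P1,P2,P3,P4] Q2=[]
t=8-10: P5@Q0 runs 2, rem=5, I/O yield, promote→Q0. Q0=[P5] Q1=[P1,P2,P3,P4] Q2=[]
t=10-12: P5@Q0 runs 2, rem=3, I/O yield, promote→Q0. Q0=[P5] Q1=[P1,P2,P3,P4] Q2=[]
t=12-14: P5@Q0 runs 2, rem=1, I/O yield, promote→Q0. Q0=[P5] Q1=[P1,P2,P3,P4] Q2=[]
t=14-15: P5@Q0 runs 1, rem=0, completes. Q0=[] Q1=[P1,P2,P3,P4] Q2=[]
t=15-18: P1@Q1 runs 3, rem=10, I/O yield, promote→Q0. Q0=[P1] Q1=[P2,P3,P4] Q2=[]
t=18-20: P1@Q0 runs 2, rem=8, quantum used, demote→Q1. Q0=[] Q1=[P2,P3,P4,P1] Q2=[]
t=20-23: P2@Q1 runs 3, rem=8, I/O yield, promote→Q0. Q0=[P2] Q1=[P3,P4,P1] Q2=[]
t=23-25: P2@Q0 runs 2, rem=6, quantum used, demote→Q1. Q0=[] Q1=[P3,P4,P1,P2] Q2=[]
t=25-31: P3@Q1 runs 6, rem=6, quantum used, demote→Q2. Q0=[] Q1=[P4,P1,P2] Q2=[P3]
t=31-37: P4@Q1 runs 6, rem=2, quantum used, demote→Q2. Q0=[] Q1=[P1,P2] Q2=[P3,P4]
t=37-40: P1@Q1 runs 3, rem=5, I/O yield, promote→Q0. Q0=[P1] Q1=[P2] Q2=[P3,P4]
t=40-42: P1@Q0 runs 2, rem=3, quantum used, demote→Q1. Q0=[] Q1=[P2,P1] Q2=[P3,P4]
t=42-45: P2@Q1 runs 3, rem=3, I/O yield, promote→Q0. Q0=[P2] Q1=[P1] Q2=[P3,P4]
t=45-47: P2@Q0 runs 2, rem=1, quantum used, demote→Q1. Q0=[] Q1=[P1,P2] Q2=[P3,P4]
t=47-50: P1@Q1 runs 3, rem=0, completes. Q0=[] Q1=[P2] Q2=[P3,P4]
t=50-51: P2@Q1 runs 1, rem=0, completes. Q0=[] Q1=[] Q2=[P3,P4]
t=51-57: P3@Q2 runs 6, rem=0, completes. Q0=[] Q1=[] Q2=[P4]
t=57-59: P4@Q2 runs 2, rem=0, completes. Q0=[] Q1=[] Q2=[]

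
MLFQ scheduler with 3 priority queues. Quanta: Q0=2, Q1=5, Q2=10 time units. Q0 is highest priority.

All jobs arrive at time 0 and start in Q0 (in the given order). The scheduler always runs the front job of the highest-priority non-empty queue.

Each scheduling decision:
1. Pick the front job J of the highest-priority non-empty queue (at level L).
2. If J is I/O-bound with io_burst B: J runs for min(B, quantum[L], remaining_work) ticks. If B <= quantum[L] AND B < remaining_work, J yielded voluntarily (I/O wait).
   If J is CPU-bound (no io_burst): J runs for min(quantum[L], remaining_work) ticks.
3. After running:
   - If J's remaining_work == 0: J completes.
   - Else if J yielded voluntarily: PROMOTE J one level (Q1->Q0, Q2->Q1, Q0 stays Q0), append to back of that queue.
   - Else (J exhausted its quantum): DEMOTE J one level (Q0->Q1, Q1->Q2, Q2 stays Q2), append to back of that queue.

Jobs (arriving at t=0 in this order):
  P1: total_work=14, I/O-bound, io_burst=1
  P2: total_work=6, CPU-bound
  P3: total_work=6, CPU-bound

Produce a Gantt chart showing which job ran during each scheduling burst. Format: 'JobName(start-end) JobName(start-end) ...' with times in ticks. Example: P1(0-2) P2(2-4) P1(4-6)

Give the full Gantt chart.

t=0-1: P1@Q0 runs 1, rem=13, I/O yield, promote→Q0. Q0=[P2,P3,P1] Q1=[] Q2=[]
t=1-3: P2@Q0 runs 2, rem=4, quantum used, demote→Q1. Q0=[P3,P1] Q1=[P2] Q2=[]
t=3-5: P3@Q0 runs 2, rem=4, quantum used, demote→Q1. Q0=[P1] Q1=[P2,P3] Q2=[]
t=5-6: P1@Q0 runs 1, rem=12, I/O yield, promote→Q0. Q0=[P1] Q1=[P2,P3] Q2=[]
t=6-7: P1@Q0 runs 1, rem=11, I/O yield, promote→Q0. Q0=[P1] Q1=[P2,P3] Q2=[]
t=7-8: P1@Q0 runs 1, rem=10, I/O yield, promote→Q0. Q0=[P1] Q1=[P2,P3] Q2=[]
t=8-9: P1@Q0 runs 1, rem=9, I/O yield, promote→Q0. Q0=[P1] Q1=[P2,P3] Q2=[]
t=9-10: P1@Q0 runs 1, rem=8, I/O yield, promote→Q0. Q0=[P1] Q1=[P2,P3] Q2=[]
t=10-11: P1@Q0 runs 1, rem=7, I/O yield, promote→Q0. Q0=[P1] Q1=[P2,P3] Q2=[]
t=11-12: P1@Q0 runs 1, rem=6, I/O yield, promote→Q0. Q0=[P1] Q1=[P2,P3] Q2=[]
t=12-13: P1@Q0 runs 1, rem=5, I/O yield, promote→Q0. Q0=[P1] Q1=[P2,P3] Q2=[]
t=13-14: P1@Q0 runs 1, rem=4, I/O yield, promote→Q0. Q0=[P1] Q1=[P2,P3] Q2=[]
t=14-15: P1@Q0 runs 1, rem=3, I/O yield, promote→Q0. Q0=[P1] Q1=[P2,P3] Q2=[]
t=15-16: P1@Q0 runs 1, rem=2, I/O yield, promote→Q0. Q0=[P1] Q1=[P2,P3] Q2=[]
t=16-17: P1@Q0 runs 1, rem=1, I/O yield, promote→Q0. Q0=[P1] Q1=[P2,P3] Q2=[]
t=17-18: P1@Q0 runs 1, rem=0, completes. Q0=[] Q1=[P2,P3] Q2=[]
t=18-22: P2@Q1 runs 4, rem=0, completes. Q0=[] Q1=[P3] Q2=[]
t=22-26: P3@Q1 runs 4, rem=0, completes. Q0=[] Q1=[] Q2=[]

Answer: P1(0-1) P2(1-3) P3(3-5) P1(5-6) P1(6-7) P1(7-8) P1(8-9) P1(9-10) P1(10-11) P1(11-12) P1(12-13) P1(13-14) P1(14-15) P1(15-16) P1(16-17) P1(17-18) P2(18-22) P3(22-26)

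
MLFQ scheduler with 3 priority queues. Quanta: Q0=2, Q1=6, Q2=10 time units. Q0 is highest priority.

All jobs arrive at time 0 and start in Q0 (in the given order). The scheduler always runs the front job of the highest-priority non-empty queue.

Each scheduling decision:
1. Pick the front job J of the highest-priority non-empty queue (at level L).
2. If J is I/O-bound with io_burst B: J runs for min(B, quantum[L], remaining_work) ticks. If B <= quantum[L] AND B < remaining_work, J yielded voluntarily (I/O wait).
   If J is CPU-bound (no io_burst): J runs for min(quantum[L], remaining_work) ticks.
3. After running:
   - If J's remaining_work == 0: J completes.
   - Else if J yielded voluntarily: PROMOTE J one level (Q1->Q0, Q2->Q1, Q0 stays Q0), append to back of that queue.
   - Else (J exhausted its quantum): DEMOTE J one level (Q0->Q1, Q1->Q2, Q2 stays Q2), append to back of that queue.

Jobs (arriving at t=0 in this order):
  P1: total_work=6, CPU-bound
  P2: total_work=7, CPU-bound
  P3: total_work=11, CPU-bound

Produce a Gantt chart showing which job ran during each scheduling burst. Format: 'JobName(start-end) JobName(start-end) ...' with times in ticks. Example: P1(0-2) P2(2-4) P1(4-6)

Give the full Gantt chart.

Answer: P1(0-2) P2(2-4) P3(4-6) P1(6-10) P2(10-15) P3(15-21) P3(21-24)

Derivation:
t=0-2: P1@Q0 runs 2, rem=4, quantum used, demote→Q1. Q0=[P2,P3] Q1=[P1] Q2=[]
t=2-4: P2@Q0 runs 2, rem=5, quantum used, demote→Q1. Q0=[P3] Q1=[P1,P2] Q2=[]
t=4-6: P3@Q0 runs 2, rem=9, quantum used, demote→Q1. Q0=[] Q1=[P1,P2,P3] Q2=[]
t=6-10: P1@Q1 runs 4, rem=0, completes. Q0=[] Q1=[P2,P3] Q2=[]
t=10-15: P2@Q1 runs 5, rem=0, completes. Q0=[] Q1=[P3] Q2=[]
t=15-21: P3@Q1 runs 6, rem=3, quantum used, demote→Q2. Q0=[] Q1=[] Q2=[P3]
t=21-24: P3@Q2 runs 3, rem=0, completes. Q0=[] Q1=[] Q2=[]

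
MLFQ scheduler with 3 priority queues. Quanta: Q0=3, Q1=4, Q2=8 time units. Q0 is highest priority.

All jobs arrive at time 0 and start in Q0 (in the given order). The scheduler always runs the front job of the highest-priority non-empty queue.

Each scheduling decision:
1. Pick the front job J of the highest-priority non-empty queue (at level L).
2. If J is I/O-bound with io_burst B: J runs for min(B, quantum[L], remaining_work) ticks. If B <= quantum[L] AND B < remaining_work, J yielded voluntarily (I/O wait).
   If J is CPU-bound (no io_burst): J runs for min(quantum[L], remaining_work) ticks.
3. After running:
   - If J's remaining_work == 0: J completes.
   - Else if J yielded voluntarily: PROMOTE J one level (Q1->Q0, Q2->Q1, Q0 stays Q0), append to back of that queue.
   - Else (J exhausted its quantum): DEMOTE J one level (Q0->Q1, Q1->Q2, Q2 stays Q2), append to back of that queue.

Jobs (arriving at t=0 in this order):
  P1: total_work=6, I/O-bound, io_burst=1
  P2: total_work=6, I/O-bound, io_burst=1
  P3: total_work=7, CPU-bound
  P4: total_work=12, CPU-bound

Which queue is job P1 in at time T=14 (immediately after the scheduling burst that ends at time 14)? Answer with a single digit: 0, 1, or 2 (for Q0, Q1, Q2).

Answer: 0

Derivation:
t=0-1: P1@Q0 runs 1, rem=5, I/O yield, promote→Q0. Q0=[P2,P3,P4,P1] Q1=[] Q2=[]
t=1-2: P2@Q0 runs 1, rem=5, I/O yield, promote→Q0. Q0=[P3,P4,P1,P2] Q1=[] Q2=[]
t=2-5: P3@Q0 runs 3, rem=4, quantum used, demote→Q1. Q0=[P4,P1,P2] Q1=[P3] Q2=[]
t=5-8: P4@Q0 runs 3, rem=9, quantum used, demote→Q1. Q0=[P1,P2] Q1=[P3,P4] Q2=[]
t=8-9: P1@Q0 runs 1, rem=4, I/O yield, promote→Q0. Q0=[P2,P1] Q1=[P3,P4] Q2=[]
t=9-10: P2@Q0 runs 1, rem=4, I/O yield, promote→Q0. Q0=[P1,P2] Q1=[P3,P4] Q2=[]
t=10-11: P1@Q0 runs 1, rem=3, I/O yield, promote→Q0. Q0=[P2,P1] Q1=[P3,P4] Q2=[]
t=11-12: P2@Q0 runs 1, rem=3, I/O yield, promote→Q0. Q0=[P1,P2] Q1=[P3,P4] Q2=[]
t=12-13: P1@Q0 runs 1, rem=2, I/O yield, promote→Q0. Q0=[P2,P1] Q1=[P3,P4] Q2=[]
t=13-14: P2@Q0 runs 1, rem=2, I/O yield, promote→Q0. Q0=[P1,P2] Q1=[P3,P4] Q2=[]
t=14-15: P1@Q0 runs 1, rem=1, I/O yield, promote→Q0. Q0=[P2,P1] Q1=[P3,P4] Q2=[]
t=15-16: P2@Q0 runs 1, rem=1, I/O yield, promote→Q0. Q0=[P1,P2] Q1=[P3,P4] Q2=[]
t=16-17: P1@Q0 runs 1, rem=0, completes. Q0=[P2] Q1=[P3,P4] Q2=[]
t=17-18: P2@Q0 runs 1, rem=0, completes. Q0=[] Q1=[P3,P4] Q2=[]
t=18-22: P3@Q1 runs 4, rem=0, completes. Q0=[] Q1=[P4] Q2=[]
t=22-26: P4@Q1 runs 4, rem=5, quantum used, demote→Q2. Q0=[] Q1=[] Q2=[P4]
t=26-31: P4@Q2 runs 5, rem=0, completes. Q0=[] Q1=[] Q2=[]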